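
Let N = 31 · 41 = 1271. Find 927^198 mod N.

283

Mod 31: 927 ≡ 28; by Fermat, exponent reduces to 198 mod 30 = 18; 28^18 ≡ 4 (mod 31).
Mod 41: 927 ≡ 25; by Fermat, exponent reduces to 198 mod 40 = 38; 25^38 ≡ 37 (mod 41).
Combine by CRT: x ≡ 4 (mod 31), x ≡ 37 (mod 41) ⇒ x ≡ 283 (mod 1271).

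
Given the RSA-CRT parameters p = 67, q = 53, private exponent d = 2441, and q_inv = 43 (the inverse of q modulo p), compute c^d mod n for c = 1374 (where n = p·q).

3151

d_p = d mod (p−1) = 2441 mod 66 = 65; d_q = d mod (q−1) = 49.
m₁ = c^(d_p) mod p: c ≡ 34 (mod 67), and 34^65 mod 67 = 2.
m₂ = c^(d_q) mod q: c ≡ 49 (mod 53), and 49^49 mod 53 = 24.
h = q_inv·(m₁ − m₂) mod p = 43·(2 − 24) mod 67 = 59.
m = m₂ + h·q = 24 + 59·53 = 3151.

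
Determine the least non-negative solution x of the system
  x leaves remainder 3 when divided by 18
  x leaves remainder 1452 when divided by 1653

6411

gcd(18, 1653) = 3 and 3 | (1452 − 3), so the pair is consistent; merging gives x ≡ 6411 (mod 9918), where 9918 = lcm(18, 1653).
The solution is unique modulo lcm(18, 1653) = 9918.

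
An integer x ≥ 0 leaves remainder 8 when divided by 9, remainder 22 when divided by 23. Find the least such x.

Combine the congruences pairwise.
From x ≡ 8 (mod 9) write x = 8 + 9t. Substituting into x ≡ 22 (mod 23) gives 9t ≡ 14 (mod 23), and since 9⁻¹ ≡ 18 (mod 23), t ≡ 22. Hence x ≡ 8 + 9·22 = 206 (mod 207).

206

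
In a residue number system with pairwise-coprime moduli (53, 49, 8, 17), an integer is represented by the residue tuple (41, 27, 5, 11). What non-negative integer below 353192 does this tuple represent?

Combine the congruences pairwise.
From x ≡ 41 (mod 53) write x = 41 + 53t. Substituting into x ≡ 27 (mod 49) gives 53t ≡ 35 (mod 49), and since 4⁻¹ ≡ 37 (mod 49), t ≡ 21. Hence x ≡ 41 + 53·21 = 1154 (mod 2597).
From x ≡ 1154 (mod 2597) write x = 1154 + 2597t. Substituting into x ≡ 5 (mod 8) gives 2597t ≡ 3 (mod 8), and since 5⁻¹ ≡ 5 (mod 8), t ≡ 7. Hence x ≡ 1154 + 2597·7 = 19333 (mod 20776).
From x ≡ 19333 (mod 20776) write x = 19333 + 20776t. Substituting into x ≡ 11 (mod 17) gives 20776t ≡ 7 (mod 17), and since 2⁻¹ ≡ 9 (mod 17), t ≡ 12. Hence x ≡ 19333 + 20776·12 = 268645 (mod 353192).

268645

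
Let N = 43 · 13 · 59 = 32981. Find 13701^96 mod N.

26638

Mod 43: 13701 ≡ 27; by Fermat, exponent reduces to 96 mod 42 = 12; 27^12 ≡ 21 (mod 43).
Mod 13: 13701 ≡ 12; since 12 | 96, by Fermat 12^96 ≡ 1 (mod 13).
Mod 59: 13701 ≡ 13; by Fermat, exponent reduces to 96 mod 58 = 38; 13^38 ≡ 29 (mod 59).
Combine by CRT: x ≡ 21 (mod 43), x ≡ 1 (mod 13), x ≡ 29 (mod 59) ⇒ x ≡ 26638 (mod 32981).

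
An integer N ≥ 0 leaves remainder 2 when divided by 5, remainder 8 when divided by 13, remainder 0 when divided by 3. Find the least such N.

The moduli are pairwise coprime; M = 5·13·3 = 195.
M/5 = 39; 39 ≡ 4 (mod 5); 4·4 ≡ 1, so inverse 4.
M/13 = 15; 15 ≡ 2 (mod 13); 2·7 ≡ 1, so inverse 7.
M/3 = 65; 65 ≡ 2 (mod 3); 2·2 ≡ 1, so inverse 2.
N ≡ 2·39·4 + 8·15·7 + 0·65·2 = 1152.
1152 mod 195 = 177.

177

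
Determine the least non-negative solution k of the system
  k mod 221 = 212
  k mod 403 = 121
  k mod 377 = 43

gcd(221, 403) = 13 and 13 | (121 − 212), so the pair is consistent; merging gives k ≡ 3748 (mod 6851), where 6851 = lcm(221, 403).
gcd(6851, 377) = 13 and 13 | (43 − 3748), so the pair is consistent; merging gives k ≡ 10599 (mod 198679), where 198679 = lcm(6851, 377).
The solution is unique modulo lcm(221, 403, 377) = 198679.

10599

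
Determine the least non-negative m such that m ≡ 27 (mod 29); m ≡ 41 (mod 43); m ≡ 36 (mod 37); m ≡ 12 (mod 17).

The moduli are pairwise coprime; N = 29·43·37·17 = 784363.
N/29 = 27047; 27047 ≡ 19 (mod 29); 19·26 ≡ 1, so inverse 26.
N/43 = 18241; 18241 ≡ 9 (mod 43); 9·24 ≡ 1, so inverse 24.
N/37 = 21199; 21199 ≡ 35 (mod 37); 35·18 ≡ 1, so inverse 18.
N/17 = 46139; 46139 ≡ 1 (mod 17), inverse 1.
m ≡ 27·27047·26 + 41·18241·24 + 36·21199·18 + 12·46139·1 = 51226758.
51226758 mod 784363 = 243163.

243163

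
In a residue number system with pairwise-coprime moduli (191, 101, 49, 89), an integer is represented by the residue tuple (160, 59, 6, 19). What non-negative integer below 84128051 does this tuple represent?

57795996

The moduli are pairwise coprime; N = 191·101·49·89 = 84128051.
N/191 = 440461; 440461 ≡ 15 (mod 191); 15·51 ≡ 1, so inverse 51.
N/101 = 832951; 832951 ≡ 4 (mod 101); 4·76 ≡ 1, so inverse 76.
N/49 = 1716899; 1716899 ≡ 37 (mod 49); 37·4 ≡ 1, so inverse 4.
N/89 = 945259; 945259 ≡ 79 (mod 89); 79·80 ≡ 1, so inverse 80.
x ≡ 160·440461·51 + 59·832951·76 + 6·1716899·4 + 19·945259·80 = 8807113300.
8807113300 mod 84128051 = 57795996.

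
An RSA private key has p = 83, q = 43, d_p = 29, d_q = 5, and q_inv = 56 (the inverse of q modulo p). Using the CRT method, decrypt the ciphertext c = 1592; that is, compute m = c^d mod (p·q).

2409

m₁ = c^(d_p) mod p: c ≡ 15 (mod 83), and 15^29 mod 83 = 2.
m₂ = c^(d_q) mod q: c ≡ 1 (mod 43), and 1^5 mod 43 = 1.
h = q_inv·(m₁ − m₂) mod p = 56·(2 − 1) mod 83 = 56.
m = m₂ + h·q = 1 + 56·43 = 2409.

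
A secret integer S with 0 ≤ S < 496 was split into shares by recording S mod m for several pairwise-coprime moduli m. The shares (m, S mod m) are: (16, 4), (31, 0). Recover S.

From S ≡ 4 (mod 16) write S = 4 + 16t. Substituting into S ≡ 0 (mod 31) gives 16t ≡ 27 (mod 31), and since 16⁻¹ ≡ 2 (mod 31), t ≡ 23. Hence S ≡ 4 + 16·23 = 372 (mod 496).

372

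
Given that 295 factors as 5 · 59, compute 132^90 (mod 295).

29

Mod 5: 132 ≡ 2; by Fermat, exponent reduces to 90 mod 4 = 2; 2^2 ≡ 4 (mod 5).
Mod 59: 132 ≡ 14; by Fermat, exponent reduces to 90 mod 58 = 32; 14^32 ≡ 29 (mod 59).
Combine by CRT: x ≡ 4 (mod 5), x ≡ 29 (mod 59) ⇒ x ≡ 29 (mod 295).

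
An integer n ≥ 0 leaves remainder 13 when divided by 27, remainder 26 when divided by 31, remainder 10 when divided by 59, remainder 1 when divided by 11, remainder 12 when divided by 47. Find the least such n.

24655225

From n ≡ 13 (mod 27) write n = 13 + 27t. Substituting into n ≡ 26 (mod 31) gives 27t ≡ 13 (mod 31), and since 27⁻¹ ≡ 23 (mod 31), t ≡ 20. Hence n ≡ 13 + 27·20 = 553 (mod 837).
From n ≡ 553 (mod 837) write n = 553 + 837t. Substituting into n ≡ 10 (mod 59) gives 837t ≡ 47 (mod 59), and since 11⁻¹ ≡ 43 (mod 59), t ≡ 15. Hence n ≡ 553 + 837·15 = 13108 (mod 49383).
From n ≡ 13108 (mod 49383) write n = 13108 + 49383t. Substituting into n ≡ 1 (mod 11) gives 49383t ≡ 5 (mod 11), and since 4⁻¹ ≡ 3 (mod 11), t ≡ 4. Hence n ≡ 13108 + 49383·4 = 210640 (mod 543213).
From n ≡ 210640 (mod 543213) write n = 210640 + 543213t. Substituting into n ≡ 12 (mod 47) gives 543213t ≡ 26 (mod 47), and since 34⁻¹ ≡ 18 (mod 47), t ≡ 45. Hence n ≡ 210640 + 543213·45 = 24655225 (mod 25531011).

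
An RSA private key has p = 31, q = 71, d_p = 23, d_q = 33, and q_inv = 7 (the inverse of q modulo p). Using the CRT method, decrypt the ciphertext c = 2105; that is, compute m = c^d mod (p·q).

m₁ = c^(d_p) mod p: c ≡ 28 (mod 31), and 28^23 mod 31 = 20.
m₂ = c^(d_q) mod q: c ≡ 46 (mod 71), and 46^33 mod 71 = 66.
h = q_inv·(m₁ − m₂) mod p = 7·(20 − 66) mod 31 = 19.
m = m₂ + h·q = 66 + 19·71 = 1415.

1415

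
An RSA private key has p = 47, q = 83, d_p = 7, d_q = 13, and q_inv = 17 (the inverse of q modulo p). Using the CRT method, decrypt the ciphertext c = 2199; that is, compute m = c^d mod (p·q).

425

m₁ = c^(d_p) mod p: c ≡ 37 (mod 47), and 37^7 mod 47 = 2.
m₂ = c^(d_q) mod q: c ≡ 41 (mod 83), and 41^13 mod 83 = 10.
h = q_inv·(m₁ − m₂) mod p = 17·(2 − 10) mod 47 = 5.
m = m₂ + h·q = 10 + 5·83 = 425.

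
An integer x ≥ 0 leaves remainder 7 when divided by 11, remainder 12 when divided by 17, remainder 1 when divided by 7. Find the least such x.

29

The moduli are pairwise coprime; N = 11·17·7 = 1309.
N/11 = 119; 119 ≡ 9 (mod 11); 9·5 ≡ 1, so inverse 5.
N/17 = 77; 77 ≡ 9 (mod 17); 9·2 ≡ 1, so inverse 2.
N/7 = 187; 187 ≡ 5 (mod 7); 5·3 ≡ 1, so inverse 3.
x ≡ 7·119·5 + 12·77·2 + 1·187·3 = 6574.
6574 mod 1309 = 29.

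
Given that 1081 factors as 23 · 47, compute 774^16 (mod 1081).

Mod 23: 774 ≡ 15; 15^16 ≡ 16 (mod 23).
Mod 47: 774 ≡ 22; 22^16 ≡ 7 (mod 47).
Combine by CRT: x ≡ 16 (mod 23), x ≡ 7 (mod 47) ⇒ x ≡ 430 (mod 1081).

430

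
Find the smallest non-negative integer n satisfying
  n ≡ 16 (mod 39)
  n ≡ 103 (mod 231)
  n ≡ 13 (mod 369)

Combine the congruences pairwise.
gcd(39, 231) = 3 and 3 | (103 − 16), so the pair is consistent; merging gives n ≡ 796 (mod 3003), where 3003 = lcm(39, 231).
gcd(3003, 369) = 3 and 3 | (13 − 796), so the pair is consistent; merging gives n ≡ 171967 (mod 369369), where 369369 = lcm(3003, 369).
The solution is unique modulo lcm(39, 231, 369) = 369369.

171967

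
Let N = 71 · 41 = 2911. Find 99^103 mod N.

1893

Mod 71: 99 ≡ 28; by Fermat, exponent reduces to 103 mod 70 = 33; 28^33 ≡ 47 (mod 71).
Mod 41: 99 ≡ 17; by Fermat, exponent reduces to 103 mod 40 = 23; 17^23 ≡ 7 (mod 41).
Combine by CRT: x ≡ 47 (mod 71), x ≡ 7 (mod 41) ⇒ x ≡ 1893 (mod 2911).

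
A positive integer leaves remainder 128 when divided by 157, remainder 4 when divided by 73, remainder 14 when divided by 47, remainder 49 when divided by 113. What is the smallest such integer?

59723713

From a ≡ 128 (mod 157) write a = 128 + 157t. Substituting into a ≡ 4 (mod 73) gives 157t ≡ 22 (mod 73), and since 11⁻¹ ≡ 20 (mod 73), t ≡ 2. Hence a ≡ 128 + 157·2 = 442 (mod 11461).
From a ≡ 442 (mod 11461) write a = 442 + 11461t. Substituting into a ≡ 14 (mod 47) gives 11461t ≡ 42 (mod 47), and since 40⁻¹ ≡ 20 (mod 47), t ≡ 41. Hence a ≡ 442 + 11461·41 = 470343 (mod 538667).
From a ≡ 470343 (mod 538667) write a = 470343 + 538667t. Substituting into a ≡ 49 (mod 113) gives 538667t ≡ 12 (mod 113), and since 109⁻¹ ≡ 28 (mod 113), t ≡ 110. Hence a ≡ 470343 + 538667·110 = 59723713 (mod 60869371).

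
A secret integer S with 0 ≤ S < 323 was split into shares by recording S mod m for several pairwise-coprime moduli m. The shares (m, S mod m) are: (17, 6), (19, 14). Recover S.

Combine the congruences pairwise.
From S ≡ 6 (mod 17) write S = 6 + 17t. Substituting into S ≡ 14 (mod 19) gives 17t ≡ 8 (mod 19), and since 17⁻¹ ≡ 9 (mod 19), t ≡ 15. Hence S ≡ 6 + 17·15 = 261 (mod 323).

261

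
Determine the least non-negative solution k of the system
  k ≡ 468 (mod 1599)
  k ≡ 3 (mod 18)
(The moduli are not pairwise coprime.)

8463

Combine the congruences pairwise.
gcd(1599, 18) = 3 and 3 | (3 − 468), so the pair is consistent; merging gives k ≡ 8463 (mod 9594), where 9594 = lcm(1599, 18).
The solution is unique modulo lcm(1599, 18) = 9594.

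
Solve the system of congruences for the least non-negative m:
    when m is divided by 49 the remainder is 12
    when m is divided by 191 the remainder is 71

Combine the congruences pairwise.
From m ≡ 12 (mod 49) write m = 12 + 49t. Substituting into m ≡ 71 (mod 191) gives 49t ≡ 59 (mod 191), and since 49⁻¹ ≡ 39 (mod 191), t ≡ 9. Hence m ≡ 12 + 49·9 = 453 (mod 9359).

453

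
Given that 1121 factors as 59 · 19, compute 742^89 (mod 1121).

Mod 59: 742 ≡ 34; by Fermat, exponent reduces to 89 mod 58 = 31; 34^31 ≡ 24 (mod 59).
Mod 19: 742 ≡ 1; by Fermat, exponent reduces to 89 mod 18 = 17; 1^17 ≡ 1 (mod 19).
Combine by CRT: x ≡ 24 (mod 59), x ≡ 1 (mod 19) ⇒ x ≡ 1027 (mod 1121).

1027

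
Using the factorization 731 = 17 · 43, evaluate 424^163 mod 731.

424

Mod 17: 424 ≡ 16; by Fermat, exponent reduces to 163 mod 16 = 3; 16^3 ≡ 16 (mod 17).
Mod 43: 424 ≡ 37; by Fermat, exponent reduces to 163 mod 42 = 37; 37^37 ≡ 37 (mod 43).
Combine by CRT: x ≡ 16 (mod 17), x ≡ 37 (mod 43) ⇒ x ≡ 424 (mod 731).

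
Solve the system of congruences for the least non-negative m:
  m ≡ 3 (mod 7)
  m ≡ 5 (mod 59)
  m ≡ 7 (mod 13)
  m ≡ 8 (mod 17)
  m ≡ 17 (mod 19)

660628

From m ≡ 3 (mod 7) write m = 3 + 7t. Substituting into m ≡ 5 (mod 59) gives 7t ≡ 2 (mod 59), and since 7⁻¹ ≡ 17 (mod 59), t ≡ 34. Hence m ≡ 3 + 7·34 = 241 (mod 413).
From m ≡ 241 (mod 413) write m = 241 + 413t. Substituting into m ≡ 7 (mod 13) gives 413t ≡ 0 (mod 13), and since 10⁻¹ ≡ 4 (mod 13), t ≡ 0. Hence m ≡ 241 + 413·0 = 241 (mod 5369).
From m ≡ 241 (mod 5369) write m = 241 + 5369t. Substituting into m ≡ 8 (mod 17) gives 5369t ≡ 5 (mod 17), and since 14⁻¹ ≡ 11 (mod 17), t ≡ 4. Hence m ≡ 241 + 5369·4 = 21717 (mod 91273).
From m ≡ 21717 (mod 91273) write m = 21717 + 91273t. Substituting into m ≡ 17 (mod 19) gives 91273t ≡ 17 (mod 19), and since 16⁻¹ ≡ 6 (mod 19), t ≡ 7. Hence m ≡ 21717 + 91273·7 = 660628 (mod 1734187).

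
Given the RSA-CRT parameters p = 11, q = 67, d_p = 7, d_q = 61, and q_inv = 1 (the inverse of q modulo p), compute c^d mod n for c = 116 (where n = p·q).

668

m₁ = c^(d_p) mod p: c ≡ 6 (mod 11), and 6^7 mod 11 = 8.
m₂ = c^(d_q) mod q: c ≡ 49 (mod 67), and 49^61 mod 67 = 65.
h = q_inv·(m₁ − m₂) mod p = 1·(8 − 65) mod 11 = 9.
m = m₂ + h·q = 65 + 9·67 = 668.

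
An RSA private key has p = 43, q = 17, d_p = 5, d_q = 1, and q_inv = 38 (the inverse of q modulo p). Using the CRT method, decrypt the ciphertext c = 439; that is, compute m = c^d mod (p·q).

m₁ = c^(d_p) mod p: c ≡ 9 (mod 43), and 9^5 mod 43 = 10.
m₂ = c^(d_q) mod q: c ≡ 14 (mod 17), and 14^1 mod 17 = 14.
h = q_inv·(m₁ − m₂) mod p = 38·(10 − 14) mod 43 = 20.
m = m₂ + h·q = 14 + 20·17 = 354.

354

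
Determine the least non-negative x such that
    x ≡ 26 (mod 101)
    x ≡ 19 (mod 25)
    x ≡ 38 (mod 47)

42244

Combine the congruences pairwise.
From x ≡ 26 (mod 101) write x = 26 + 101t. Substituting into x ≡ 19 (mod 25) gives 101t ≡ 18 (mod 25), and since 1⁻¹ ≡ 1 (mod 25), t ≡ 18. Hence x ≡ 26 + 101·18 = 1844 (mod 2525).
From x ≡ 1844 (mod 2525) write x = 1844 + 2525t. Substituting into x ≡ 38 (mod 47) gives 2525t ≡ 27 (mod 47), and since 34⁻¹ ≡ 18 (mod 47), t ≡ 16. Hence x ≡ 1844 + 2525·16 = 42244 (mod 118675).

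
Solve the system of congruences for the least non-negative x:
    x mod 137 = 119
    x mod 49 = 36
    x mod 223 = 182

Combine the congruences pairwise.
From x ≡ 119 (mod 137) write x = 119 + 137t. Substituting into x ≡ 36 (mod 49) gives 137t ≡ 15 (mod 49), and since 39⁻¹ ≡ 44 (mod 49), t ≡ 23. Hence x ≡ 119 + 137·23 = 3270 (mod 6713).
From x ≡ 3270 (mod 6713) write x = 3270 + 6713t. Substituting into x ≡ 182 (mod 223) gives 6713t ≡ 34 (mod 223), and since 23⁻¹ ≡ 97 (mod 223), t ≡ 176. Hence x ≡ 3270 + 6713·176 = 1184758 (mod 1496999).

1184758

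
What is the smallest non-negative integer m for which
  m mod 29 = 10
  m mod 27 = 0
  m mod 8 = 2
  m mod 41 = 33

From m ≡ 10 (mod 29) write m = 10 + 29t. Substituting into m ≡ 0 (mod 27) gives 29t ≡ 17 (mod 27), and since 2⁻¹ ≡ 14 (mod 27), t ≡ 22. Hence m ≡ 10 + 29·22 = 648 (mod 783).
From m ≡ 648 (mod 783) write m = 648 + 783t. Substituting into m ≡ 2 (mod 8) gives 783t ≡ 2 (mod 8), and since 7⁻¹ ≡ 7 (mod 8), t ≡ 6. Hence m ≡ 648 + 783·6 = 5346 (mod 6264).
From m ≡ 5346 (mod 6264) write m = 5346 + 6264t. Substituting into m ≡ 33 (mod 41) gives 6264t ≡ 17 (mod 41), and since 32⁻¹ ≡ 9 (mod 41), t ≡ 30. Hence m ≡ 5346 + 6264·30 = 193266 (mod 256824).

193266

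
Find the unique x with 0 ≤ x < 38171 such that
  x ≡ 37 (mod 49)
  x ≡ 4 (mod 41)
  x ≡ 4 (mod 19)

10131

The moduli are pairwise coprime; N = 49·41·19 = 38171.
N/49 = 779; 779 ≡ 44 (mod 49); 44·39 ≡ 1, so inverse 39.
N/41 = 931; 931 ≡ 29 (mod 41); 29·17 ≡ 1, so inverse 17.
N/19 = 2009; 2009 ≡ 14 (mod 19); 14·15 ≡ 1, so inverse 15.
x ≡ 37·779·39 + 4·931·17 + 4·2009·15 = 1307945.
1307945 mod 38171 = 10131.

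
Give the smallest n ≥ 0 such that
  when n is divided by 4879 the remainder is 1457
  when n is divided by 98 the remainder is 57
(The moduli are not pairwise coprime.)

30731

gcd(4879, 98) = 7 and 7 | (57 − 1457), so the pair is consistent; merging gives n ≡ 30731 (mod 68306), where 68306 = lcm(4879, 98).
The solution is unique modulo lcm(4879, 98) = 68306.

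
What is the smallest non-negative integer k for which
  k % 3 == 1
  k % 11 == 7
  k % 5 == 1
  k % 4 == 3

271

The moduli are pairwise coprime; N = 3·11·5·4 = 660.
N/3 = 220; 220 ≡ 1 (mod 3), inverse 1.
N/11 = 60; 60 ≡ 5 (mod 11); 5·9 ≡ 1, so inverse 9.
N/5 = 132; 132 ≡ 2 (mod 5); 2·3 ≡ 1, so inverse 3.
N/4 = 165; 165 ≡ 1 (mod 4), inverse 1.
k ≡ 1·220·1 + 7·60·9 + 1·132·3 + 3·165·1 = 4891.
4891 mod 660 = 271.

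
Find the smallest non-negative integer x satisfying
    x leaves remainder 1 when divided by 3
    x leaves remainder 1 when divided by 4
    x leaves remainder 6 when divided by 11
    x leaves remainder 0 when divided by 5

The moduli are pairwise coprime; N = 3·4·11·5 = 660.
N/3 = 220; 220 ≡ 1 (mod 3), inverse 1.
N/4 = 165; 165 ≡ 1 (mod 4), inverse 1.
N/11 = 60; 60 ≡ 5 (mod 11); 5·9 ≡ 1, so inverse 9.
N/5 = 132; 132 ≡ 2 (mod 5); 2·3 ≡ 1, so inverse 3.
x ≡ 1·220·1 + 1·165·1 + 6·60·9 + 0·132·3 = 3625.
3625 mod 660 = 325.

325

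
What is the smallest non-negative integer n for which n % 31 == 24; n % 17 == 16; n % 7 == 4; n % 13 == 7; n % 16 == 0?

The moduli are pairwise coprime; M = 31·17·7·13·16 = 767312.
M/31 = 24752; 24752 ≡ 14 (mod 31); 14·20 ≡ 1, so inverse 20.
M/17 = 45136; 45136 ≡ 1 (mod 17), inverse 1.
M/7 = 109616; 109616 ≡ 3 (mod 7); 3·5 ≡ 1, so inverse 5.
M/13 = 59024; 59024 ≡ 4 (mod 13); 4·10 ≡ 1, so inverse 10.
M/16 = 47957; 47957 ≡ 5 (mod 16); 5·13 ≡ 1, so inverse 13.
n ≡ 24·24752·20 + 16·45136·1 + 4·109616·5 + 7·59024·10 + 0·47957·13 = 18927136.
18927136 mod 767312 = 511648.

511648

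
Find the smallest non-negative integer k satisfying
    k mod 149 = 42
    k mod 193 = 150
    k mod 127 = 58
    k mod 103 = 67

From k ≡ 42 (mod 149) write k = 42 + 149t. Substituting into k ≡ 150 (mod 193) gives 149t ≡ 108 (mod 193), and since 149⁻¹ ≡ 57 (mod 193), t ≡ 173. Hence k ≡ 42 + 149·173 = 25819 (mod 28757).
From k ≡ 25819 (mod 28757) write k = 25819 + 28757t. Substituting into k ≡ 58 (mod 127) gives 28757t ≡ 20 (mod 127), and since 55⁻¹ ≡ 97 (mod 127), t ≡ 35. Hence k ≡ 25819 + 28757·35 = 1032314 (mod 3652139).
From k ≡ 1032314 (mod 3652139) write k = 1032314 + 3652139t. Substituting into k ≡ 67 (mod 103) gives 3652139t ≡ 19 (mod 103), and since 68⁻¹ ≡ 50 (mod 103), t ≡ 23. Hence k ≡ 1032314 + 3652139·23 = 85031511 (mod 376170317).

85031511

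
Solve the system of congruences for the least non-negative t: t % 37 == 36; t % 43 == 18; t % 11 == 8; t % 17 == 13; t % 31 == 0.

The moduli are pairwise coprime; N = 37·43·11·17·31 = 9223027.
N/37 = 249271; 249271 ≡ 2 (mod 37); 2·19 ≡ 1, so inverse 19.
N/43 = 214489; 214489 ≡ 5 (mod 43); 5·26 ≡ 1, so inverse 26.
N/11 = 838457; 838457 ≡ 4 (mod 11); 4·3 ≡ 1, so inverse 3.
N/17 = 542531; 542531 ≡ 10 (mod 17); 10·12 ≡ 1, so inverse 12.
N/31 = 297517; 297517 ≡ 10 (mod 31); 10·28 ≡ 1, so inverse 28.
t ≡ 36·249271·19 + 18·214489·26 + 8·838457·3 + 13·542531·12 + 0·297517·28 = 375640020.
375640020 mod 9223027 = 6718940.

6718940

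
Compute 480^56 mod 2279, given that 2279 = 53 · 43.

823

Mod 53: 480 ≡ 3; by Fermat, exponent reduces to 56 mod 52 = 4; 3^4 ≡ 28 (mod 53).
Mod 43: 480 ≡ 7; by Fermat, exponent reduces to 56 mod 42 = 14; 7^14 ≡ 6 (mod 43).
Combine by CRT: x ≡ 28 (mod 53), x ≡ 6 (mod 43) ⇒ x ≡ 823 (mod 2279).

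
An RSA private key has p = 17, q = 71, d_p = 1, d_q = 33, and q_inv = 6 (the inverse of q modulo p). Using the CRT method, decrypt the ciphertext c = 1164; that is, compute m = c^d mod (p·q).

331

m₁ = c^(d_p) mod p: c ≡ 8 (mod 17), and 8^1 mod 17 = 8.
m₂ = c^(d_q) mod q: c ≡ 28 (mod 71), and 28^33 mod 71 = 47.
h = q_inv·(m₁ − m₂) mod p = 6·(8 − 47) mod 17 = 4.
m = m₂ + h·q = 47 + 4·71 = 331.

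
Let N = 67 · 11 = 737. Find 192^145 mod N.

Mod 67: 192 ≡ 58; by Fermat, exponent reduces to 145 mod 66 = 13; 58^13 ≡ 53 (mod 67).
Mod 11: 192 ≡ 5; by Fermat, exponent reduces to 145 mod 10 = 5; 5^5 ≡ 1 (mod 11).
Combine by CRT: x ≡ 53 (mod 67), x ≡ 1 (mod 11) ⇒ x ≡ 254 (mod 737).

254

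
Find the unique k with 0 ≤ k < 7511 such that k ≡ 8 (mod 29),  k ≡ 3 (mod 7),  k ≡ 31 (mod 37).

From k ≡ 8 (mod 29) write k = 8 + 29t. Substituting into k ≡ 3 (mod 7) gives 29t ≡ 2 (mod 7), and since 1⁻¹ ≡ 1 (mod 7), t ≡ 2. Hence k ≡ 8 + 29·2 = 66 (mod 203).
From k ≡ 66 (mod 203) write k = 66 + 203t. Substituting into k ≡ 31 (mod 37) gives 203t ≡ 2 (mod 37), and since 18⁻¹ ≡ 35 (mod 37), t ≡ 33. Hence k ≡ 66 + 203·33 = 6765 (mod 7511).

6765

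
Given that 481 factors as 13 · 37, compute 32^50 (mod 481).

361

Mod 13: 32 ≡ 6; by Fermat, exponent reduces to 50 mod 12 = 2; 6^2 ≡ 10 (mod 13).
Mod 37: 32 ≡ 32; by Fermat, exponent reduces to 50 mod 36 = 14; 32^14 ≡ 28 (mod 37).
Combine by CRT: x ≡ 10 (mod 13), x ≡ 28 (mod 37) ⇒ x ≡ 361 (mod 481).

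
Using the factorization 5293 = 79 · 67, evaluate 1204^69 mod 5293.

4883

Mod 79: 1204 ≡ 19; 19^69 ≡ 64 (mod 79).
Mod 67: 1204 ≡ 65; by Fermat, exponent reduces to 69 mod 66 = 3; 65^3 ≡ 59 (mod 67).
Combine by CRT: x ≡ 64 (mod 79), x ≡ 59 (mod 67) ⇒ x ≡ 4883 (mod 5293).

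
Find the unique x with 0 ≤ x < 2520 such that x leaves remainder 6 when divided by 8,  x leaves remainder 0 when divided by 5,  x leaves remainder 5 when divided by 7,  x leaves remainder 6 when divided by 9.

1230

Combine the congruences pairwise.
From x ≡ 6 (mod 8) write x = 6 + 8t. Substituting into x ≡ 0 (mod 5) gives 8t ≡ 4 (mod 5), and since 3⁻¹ ≡ 2 (mod 5), t ≡ 3. Hence x ≡ 6 + 8·3 = 30 (mod 40).
From x ≡ 30 (mod 40) write x = 30 + 40t. Substituting into x ≡ 5 (mod 7) gives 40t ≡ 3 (mod 7), and since 5⁻¹ ≡ 3 (mod 7), t ≡ 2. Hence x ≡ 30 + 40·2 = 110 (mod 280).
From x ≡ 110 (mod 280) write x = 110 + 280t. Substituting into x ≡ 6 (mod 9) gives 280t ≡ 4 (mod 9), and since 1⁻¹ ≡ 1 (mod 9), t ≡ 4. Hence x ≡ 110 + 280·4 = 1230 (mod 2520).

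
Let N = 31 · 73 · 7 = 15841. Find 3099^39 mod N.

Mod 31: 3099 ≡ 30; by Fermat, exponent reduces to 39 mod 30 = 9; 30^9 ≡ 30 (mod 31).
Mod 73: 3099 ≡ 33; 33^39 ≡ 52 (mod 73).
Mod 7: 3099 ≡ 5; by Fermat, exponent reduces to 39 mod 6 = 3; 5^3 ≡ 6 (mod 7).
Combine by CRT: x ≡ 30 (mod 31), x ≡ 52 (mod 73), x ≡ 6 (mod 7) ⇒ x ≡ 2169 (mod 15841).

2169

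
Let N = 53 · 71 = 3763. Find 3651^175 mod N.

3196

Mod 53: 3651 ≡ 47; by Fermat, exponent reduces to 175 mod 52 = 19; 47^19 ≡ 16 (mod 53).
Mod 71: 3651 ≡ 30; by Fermat, exponent reduces to 175 mod 70 = 35; 30^35 ≡ 1 (mod 71).
Combine by CRT: x ≡ 16 (mod 53), x ≡ 1 (mod 71) ⇒ x ≡ 3196 (mod 3763).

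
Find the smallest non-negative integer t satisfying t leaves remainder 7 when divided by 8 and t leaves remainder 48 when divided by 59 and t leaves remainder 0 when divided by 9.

From t ≡ 7 (mod 8) write t = 7 + 8s. Substituting into t ≡ 48 (mod 59) gives 8s ≡ 41 (mod 59), and since 8⁻¹ ≡ 37 (mod 59), s ≡ 42. Hence t ≡ 7 + 8·42 = 343 (mod 472).
From t ≡ 343 (mod 472) write t = 343 + 472s. Substituting into t ≡ 0 (mod 9) gives 472s ≡ 8 (mod 9), and since 4⁻¹ ≡ 7 (mod 9), s ≡ 2. Hence t ≡ 343 + 472·2 = 1287 (mod 4248).

1287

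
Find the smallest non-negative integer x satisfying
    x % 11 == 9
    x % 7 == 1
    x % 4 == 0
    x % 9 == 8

The moduli are pairwise coprime; N = 11·7·4·9 = 2772.
N/11 = 252; 252 ≡ 10 (mod 11); 10·10 ≡ 1, so inverse 10.
N/7 = 396; 396 ≡ 4 (mod 7); 4·2 ≡ 1, so inverse 2.
N/4 = 693; 693 ≡ 1 (mod 4), inverse 1.
N/9 = 308; 308 ≡ 2 (mod 9); 2·5 ≡ 1, so inverse 5.
x ≡ 9·252·10 + 1·396·2 + 0·693·1 + 8·308·5 = 35792.
35792 mod 2772 = 2528.

2528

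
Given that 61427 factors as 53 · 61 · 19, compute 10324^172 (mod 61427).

Mod 53: 10324 ≡ 42; by Fermat, exponent reduces to 172 mod 52 = 16; 42^16 ≡ 47 (mod 53).
Mod 61: 10324 ≡ 15; by Fermat, exponent reduces to 172 mod 60 = 52; 15^52 ≡ 22 (mod 61).
Mod 19: 10324 ≡ 7; by Fermat, exponent reduces to 172 mod 18 = 10; 7^10 ≡ 7 (mod 19).
Combine by CRT: x ≡ 47 (mod 53), x ≡ 22 (mod 61), x ≡ 7 (mod 19) ⇒ x ≡ 49920 (mod 61427).

49920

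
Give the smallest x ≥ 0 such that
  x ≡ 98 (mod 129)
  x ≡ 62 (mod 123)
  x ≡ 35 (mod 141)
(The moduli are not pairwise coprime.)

Combine the congruences pairwise.
gcd(129, 123) = 3 and 3 | (62 − 98), so the pair is consistent; merging gives x ≡ 4613 (mod 5289), where 5289 = lcm(129, 123).
gcd(5289, 141) = 3 and 3 | (35 − 4613), so the pair is consistent; merging gives x ≡ 20480 (mod 248583), where 248583 = lcm(5289, 141).
The solution is unique modulo lcm(129, 123, 141) = 248583.

20480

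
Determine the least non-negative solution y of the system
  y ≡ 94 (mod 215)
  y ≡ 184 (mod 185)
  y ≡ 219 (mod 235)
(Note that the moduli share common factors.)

279164

Combine the congruences pairwise.
gcd(215, 185) = 5 and 5 | (184 − 94), so the pair is consistent; merging gives y ≡ 739 (mod 7955), where 7955 = lcm(215, 185).
gcd(7955, 235) = 5 and 5 | (219 − 739), so the pair is consistent; merging gives y ≡ 279164 (mod 373885), where 373885 = lcm(7955, 235).
The solution is unique modulo lcm(215, 185, 235) = 373885.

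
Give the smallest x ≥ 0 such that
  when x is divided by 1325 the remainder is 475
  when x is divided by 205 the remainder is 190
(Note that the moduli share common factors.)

gcd(1325, 205) = 5 and 5 | (190 − 475), so the pair is consistent; merging gives x ≡ 50825 (mod 54325), where 54325 = lcm(1325, 205).
The solution is unique modulo lcm(1325, 205) = 54325.

50825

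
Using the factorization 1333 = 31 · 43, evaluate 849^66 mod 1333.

Mod 31: 849 ≡ 12; by Fermat, exponent reduces to 66 mod 30 = 6; 12^6 ≡ 2 (mod 31).
Mod 43: 849 ≡ 32; by Fermat, exponent reduces to 66 mod 42 = 24; 32^24 ≡ 41 (mod 43).
Combine by CRT: x ≡ 2 (mod 31), x ≡ 41 (mod 43) ⇒ x ≡ 901 (mod 1333).

901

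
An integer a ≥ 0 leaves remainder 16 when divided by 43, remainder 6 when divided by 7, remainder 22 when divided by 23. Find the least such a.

The moduli are pairwise coprime; N = 43·7·23 = 6923.
N/43 = 161; 161 ≡ 32 (mod 43); 32·39 ≡ 1, so inverse 39.
N/7 = 989; 989 ≡ 2 (mod 7); 2·4 ≡ 1, so inverse 4.
N/23 = 301; 301 ≡ 2 (mod 23); 2·12 ≡ 1, so inverse 12.
a ≡ 16·161·39 + 6·989·4 + 22·301·12 = 203664.
203664 mod 6923 = 2897.

2897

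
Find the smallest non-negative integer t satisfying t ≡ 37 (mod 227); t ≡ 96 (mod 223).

Combine the congruences pairwise.
From t ≡ 37 (mod 227) write t = 37 + 227s. Substituting into t ≡ 96 (mod 223) gives 227s ≡ 59 (mod 223), and since 4⁻¹ ≡ 56 (mod 223), s ≡ 182. Hence t ≡ 37 + 227·182 = 41351 (mod 50621).

41351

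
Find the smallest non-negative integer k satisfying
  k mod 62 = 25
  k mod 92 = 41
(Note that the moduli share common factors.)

gcd(62, 92) = 2 and 2 | (41 − 25), so the pair is consistent; merging gives k ≡ 1513 (mod 2852), where 2852 = lcm(62, 92).
The solution is unique modulo lcm(62, 92) = 2852.

1513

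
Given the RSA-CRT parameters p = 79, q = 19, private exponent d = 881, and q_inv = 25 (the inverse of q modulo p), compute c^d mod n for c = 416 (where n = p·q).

180

d_p = d mod (p−1) = 881 mod 78 = 23; d_q = d mod (q−1) = 17.
m₁ = c^(d_p) mod p: c ≡ 21 (mod 79), and 21^23 mod 79 = 22.
m₂ = c^(d_q) mod q: c ≡ 17 (mod 19), and 17^17 mod 19 = 9.
h = q_inv·(m₁ − m₂) mod p = 25·(22 − 9) mod 79 = 9.
m = m₂ + h·q = 9 + 9·19 = 180.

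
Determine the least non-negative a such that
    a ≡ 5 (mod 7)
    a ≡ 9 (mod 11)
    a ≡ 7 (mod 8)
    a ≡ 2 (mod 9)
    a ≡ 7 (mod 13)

37343

The moduli are pairwise coprime; N = 7·11·8·9·13 = 72072.
N/7 = 10296; 10296 ≡ 6 (mod 7); 6·6 ≡ 1, so inverse 6.
N/11 = 6552; 6552 ≡ 7 (mod 11); 7·8 ≡ 1, so inverse 8.
N/8 = 9009; 9009 ≡ 1 (mod 8), inverse 1.
N/9 = 8008; 8008 ≡ 7 (mod 9); 7·4 ≡ 1, so inverse 4.
N/13 = 5544; 5544 ≡ 6 (mod 13); 6·11 ≡ 1, so inverse 11.
a ≡ 5·10296·6 + 9·6552·8 + 7·9009·1 + 2·8008·4 + 7·5544·11 = 1334639.
1334639 mod 72072 = 37343.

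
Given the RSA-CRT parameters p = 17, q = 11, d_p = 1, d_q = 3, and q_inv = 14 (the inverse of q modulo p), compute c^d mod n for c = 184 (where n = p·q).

m₁ = c^(d_p) mod p: c ≡ 14 (mod 17), and 14^1 mod 17 = 14.
m₂ = c^(d_q) mod q: c ≡ 8 (mod 11), and 8^3 mod 11 = 6.
h = q_inv·(m₁ − m₂) mod p = 14·(14 − 6) mod 17 = 10.
m = m₂ + h·q = 6 + 10·11 = 116.

116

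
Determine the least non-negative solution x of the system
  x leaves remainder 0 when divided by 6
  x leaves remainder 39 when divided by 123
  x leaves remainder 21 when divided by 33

1638

gcd(6, 123) = 3 and 3 | (39 − 0), so the pair is consistent; merging gives x ≡ 162 (mod 246), where 246 = lcm(6, 123).
gcd(246, 33) = 3 and 3 | (21 − 162), so the pair is consistent; merging gives x ≡ 1638 (mod 2706), where 2706 = lcm(246, 33).
The solution is unique modulo lcm(6, 123, 33) = 2706.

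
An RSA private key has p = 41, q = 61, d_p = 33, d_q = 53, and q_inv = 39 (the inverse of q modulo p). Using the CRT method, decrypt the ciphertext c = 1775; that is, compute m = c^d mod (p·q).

m₁ = c^(d_p) mod p: c ≡ 12 (mod 41), and 12^33 mod 41 = 28.
m₂ = c^(d_q) mod q: c ≡ 6 (mod 61), and 6^53 mod 61 = 35.
h = q_inv·(m₁ − m₂) mod p = 39·(28 − 35) mod 41 = 14.
m = m₂ + h·q = 35 + 14·61 = 889.

889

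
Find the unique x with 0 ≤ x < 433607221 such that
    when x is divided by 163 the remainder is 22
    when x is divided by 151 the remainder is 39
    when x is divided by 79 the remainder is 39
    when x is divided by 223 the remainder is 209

66038983

The moduli are pairwise coprime; N = 163·151·79·223 = 433607221.
N/163 = 2660167; 2660167 ≡ 7 (mod 163); 7·70 ≡ 1, so inverse 70.
N/151 = 2871571; 2871571 ≡ 4 (mod 151); 4·38 ≡ 1, so inverse 38.
N/79 = 5488699; 5488699 ≡ 16 (mod 79); 16·5 ≡ 1, so inverse 5.
N/223 = 1944427; 1944427 ≡ 90 (mod 223); 90·57 ≡ 1, so inverse 57.
x ≡ 22·2660167·70 + 39·2871571·38 + 39·5488699·5 + 209·1944427·57 = 32586580558.
32586580558 mod 433607221 = 66038983.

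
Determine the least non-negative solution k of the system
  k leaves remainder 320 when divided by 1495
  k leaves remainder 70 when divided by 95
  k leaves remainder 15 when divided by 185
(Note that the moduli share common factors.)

43675

Combine the congruences pairwise.
gcd(1495, 95) = 5 and 5 | (70 − 320), so the pair is consistent; merging gives k ≡ 15270 (mod 28405), where 28405 = lcm(1495, 95).
gcd(28405, 185) = 5 and 5 | (15 − 15270), so the pair is consistent; merging gives k ≡ 43675 (mod 1050985), where 1050985 = lcm(28405, 185).
The solution is unique modulo lcm(1495, 95, 185) = 1050985.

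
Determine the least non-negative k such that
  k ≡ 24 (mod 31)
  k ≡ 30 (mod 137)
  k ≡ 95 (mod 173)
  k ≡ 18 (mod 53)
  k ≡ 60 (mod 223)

From k ≡ 24 (mod 31) write k = 24 + 31t. Substituting into k ≡ 30 (mod 137) gives 31t ≡ 6 (mod 137), and since 31⁻¹ ≡ 84 (mod 137), t ≡ 93. Hence k ≡ 24 + 31·93 = 2907 (mod 4247).
From k ≡ 2907 (mod 4247) write k = 2907 + 4247t. Substituting into k ≡ 95 (mod 173) gives 4247t ≡ 129 (mod 173), and since 95⁻¹ ≡ 51 (mod 173), t ≡ 5. Hence k ≡ 2907 + 4247·5 = 24142 (mod 734731).
From k ≡ 24142 (mod 734731) write k = 24142 + 734731t. Substituting into k ≡ 18 (mod 53) gives 734731t ≡ 44 (mod 53), and since 45⁻¹ ≡ 33 (mod 53), t ≡ 21. Hence k ≡ 24142 + 734731·21 = 15453493 (mod 38940743).
From k ≡ 15453493 (mod 38940743) write k = 15453493 + 38940743t. Substituting into k ≡ 60 (mod 223) gives 38940743t ≡ 21 (mod 223), and since 37⁻¹ ≡ 217 (mod 223), t ≡ 97. Hence k ≡ 15453493 + 38940743·97 = 3792705564 (mod 8683785689).

3792705564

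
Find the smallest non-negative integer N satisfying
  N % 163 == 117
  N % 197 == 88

8756

From N ≡ 117 (mod 163) write N = 117 + 163t. Substituting into N ≡ 88 (mod 197) gives 163t ≡ 168 (mod 197), and since 163⁻¹ ≡ 168 (mod 197), t ≡ 53. Hence N ≡ 117 + 163·53 = 8756 (mod 32111).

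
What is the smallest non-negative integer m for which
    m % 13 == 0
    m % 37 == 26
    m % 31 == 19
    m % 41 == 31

The moduli are pairwise coprime; N = 13·37·31·41 = 611351.
N/13 = 47027; 47027 ≡ 6 (mod 13); 6·11 ≡ 1, so inverse 11.
N/37 = 16523; 16523 ≡ 21 (mod 37); 21·30 ≡ 1, so inverse 30.
N/31 = 19721; 19721 ≡ 5 (mod 31); 5·25 ≡ 1, so inverse 25.
N/41 = 14911; 14911 ≡ 28 (mod 41); 28·22 ≡ 1, so inverse 22.
m ≡ 0·47027·11 + 26·16523·30 + 19·19721·25 + 31·14911·22 = 32424717.
32424717 mod 611351 = 23114.

23114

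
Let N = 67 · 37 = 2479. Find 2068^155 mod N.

Mod 67: 2068 ≡ 58; by Fermat, exponent reduces to 155 mod 66 = 23; 58^23 ≡ 58 (mod 67).
Mod 37: 2068 ≡ 33; by Fermat, exponent reduces to 155 mod 36 = 11; 33^11 ≡ 16 (mod 37).
Combine by CRT: x ≡ 58 (mod 67), x ≡ 16 (mod 37) ⇒ x ≡ 460 (mod 2479).

460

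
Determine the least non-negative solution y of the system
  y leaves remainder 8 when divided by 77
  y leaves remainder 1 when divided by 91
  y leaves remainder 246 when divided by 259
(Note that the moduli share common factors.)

gcd(77, 91) = 7 and 7 | (1 − 8), so the pair is consistent; merging gives y ≡ 547 (mod 1001), where 1001 = lcm(77, 91).
gcd(1001, 259) = 7 and 7 | (246 − 547), so the pair is consistent; merging gives y ≡ 16563 (mod 37037), where 37037 = lcm(1001, 259).
The solution is unique modulo lcm(77, 91, 259) = 37037.

16563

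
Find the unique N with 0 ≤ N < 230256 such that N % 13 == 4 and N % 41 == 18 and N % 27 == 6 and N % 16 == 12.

From N ≡ 4 (mod 13) write N = 4 + 13t. Substituting into N ≡ 18 (mod 41) gives 13t ≡ 14 (mod 41), and since 13⁻¹ ≡ 19 (mod 41), t ≡ 20. Hence N ≡ 4 + 13·20 = 264 (mod 533).
From N ≡ 264 (mod 533) write N = 264 + 533t. Substituting into N ≡ 6 (mod 27) gives 533t ≡ 12 (mod 27), and since 20⁻¹ ≡ 23 (mod 27), t ≡ 6. Hence N ≡ 264 + 533·6 = 3462 (mod 14391).
From N ≡ 3462 (mod 14391) write N = 3462 + 14391t. Substituting into N ≡ 12 (mod 16) gives 14391t ≡ 6 (mod 16), and since 7⁻¹ ≡ 7 (mod 16), t ≡ 10. Hence N ≡ 3462 + 14391·10 = 147372 (mod 230256).

147372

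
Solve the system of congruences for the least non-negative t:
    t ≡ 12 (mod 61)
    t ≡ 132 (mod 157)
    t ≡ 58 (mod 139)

605681

Combine the congruences pairwise.
From t ≡ 12 (mod 61) write t = 12 + 61s. Substituting into t ≡ 132 (mod 157) gives 61s ≡ 120 (mod 157), and since 61⁻¹ ≡ 139 (mod 157), s ≡ 38. Hence t ≡ 12 + 61·38 = 2330 (mod 9577).
From t ≡ 2330 (mod 9577) write t = 2330 + 9577s. Substituting into t ≡ 58 (mod 139) gives 9577s ≡ 91 (mod 139), and since 125⁻¹ ≡ 129 (mod 139), s ≡ 63. Hence t ≡ 2330 + 9577·63 = 605681 (mod 1331203).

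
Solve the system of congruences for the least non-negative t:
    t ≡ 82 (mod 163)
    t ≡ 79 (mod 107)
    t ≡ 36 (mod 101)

1283544

Combine the congruences pairwise.
From t ≡ 82 (mod 163) write t = 82 + 163s. Substituting into t ≡ 79 (mod 107) gives 163s ≡ 104 (mod 107), and since 56⁻¹ ≡ 86 (mod 107), s ≡ 63. Hence t ≡ 82 + 163·63 = 10351 (mod 17441).
From t ≡ 10351 (mod 17441) write t = 10351 + 17441s. Substituting into t ≡ 36 (mod 101) gives 17441s ≡ 88 (mod 101), and since 69⁻¹ ≡ 41 (mod 101), s ≡ 73. Hence t ≡ 10351 + 17441·73 = 1283544 (mod 1761541).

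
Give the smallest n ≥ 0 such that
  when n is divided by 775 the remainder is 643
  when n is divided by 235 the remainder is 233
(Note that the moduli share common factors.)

Combine the congruences pairwise.
gcd(775, 235) = 5 and 5 | (233 − 643), so the pair is consistent; merging gives n ≡ 16918 (mod 36425), where 36425 = lcm(775, 235).
The solution is unique modulo lcm(775, 235) = 36425.

16918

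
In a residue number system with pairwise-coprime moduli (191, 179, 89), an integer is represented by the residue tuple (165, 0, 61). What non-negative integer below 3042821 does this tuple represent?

From x ≡ 165 (mod 191) write x = 165 + 191t. Substituting into x ≡ 0 (mod 179) gives 191t ≡ 14 (mod 179), and since 12⁻¹ ≡ 15 (mod 179), t ≡ 31. Hence x ≡ 165 + 191·31 = 6086 (mod 34189).
From x ≡ 6086 (mod 34189) write x = 6086 + 34189t. Substituting into x ≡ 61 (mod 89) gives 34189t ≡ 27 (mod 89), and since 13⁻¹ ≡ 48 (mod 89), t ≡ 50. Hence x ≡ 6086 + 34189·50 = 1715536 (mod 3042821).

1715536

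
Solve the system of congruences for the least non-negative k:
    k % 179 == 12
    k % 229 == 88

From k ≡ 12 (mod 179) write k = 12 + 179t. Substituting into k ≡ 88 (mod 229) gives 179t ≡ 76 (mod 229), and since 179⁻¹ ≡ 87 (mod 229), t ≡ 200. Hence k ≡ 12 + 179·200 = 35812 (mod 40991).

35812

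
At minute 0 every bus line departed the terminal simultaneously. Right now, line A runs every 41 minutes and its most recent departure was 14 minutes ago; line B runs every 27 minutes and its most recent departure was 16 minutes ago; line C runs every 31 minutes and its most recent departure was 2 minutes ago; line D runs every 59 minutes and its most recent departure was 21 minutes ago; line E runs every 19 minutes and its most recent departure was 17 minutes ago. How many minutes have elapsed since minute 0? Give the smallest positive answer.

32729740

The moduli are pairwise coprime; N = 41·27·31·59·19 = 38469357.
N/41 = 938277; 938277 ≡ 33 (mod 41); 33·5 ≡ 1, so inverse 5.
N/27 = 1424791; 1424791 ≡ 1 (mod 27), inverse 1.
N/31 = 1240947; 1240947 ≡ 17 (mod 31); 17·11 ≡ 1, so inverse 11.
N/59 = 652023; 652023 ≡ 14 (mod 59); 14·38 ≡ 1, so inverse 38.
N/19 = 2024703; 2024703 ≡ 6 (mod 19); 6·16 ≡ 1, so inverse 16.
t ≡ 14·938277·5 + 16·1424791·1 + 2·1240947·11 + 21·652023·38 + 17·2024703·16 = 1186810450.
1186810450 mod 38469357 = 32729740.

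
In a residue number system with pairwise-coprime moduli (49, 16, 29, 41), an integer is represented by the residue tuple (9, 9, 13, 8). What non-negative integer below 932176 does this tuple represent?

The moduli are pairwise coprime; N = 49·16·29·41 = 932176.
N/49 = 19024; 19024 ≡ 12 (mod 49); 12·45 ≡ 1, so inverse 45.
N/16 = 58261; 58261 ≡ 5 (mod 16); 5·13 ≡ 1, so inverse 13.
N/29 = 32144; 32144 ≡ 12 (mod 29); 12·17 ≡ 1, so inverse 17.
N/41 = 22736; 22736 ≡ 22 (mod 41); 22·28 ≡ 1, so inverse 28.
x ≡ 9·19024·45 + 9·58261·13 + 13·32144·17 + 8·22736·28 = 26717945.
26717945 mod 932176 = 617017.

617017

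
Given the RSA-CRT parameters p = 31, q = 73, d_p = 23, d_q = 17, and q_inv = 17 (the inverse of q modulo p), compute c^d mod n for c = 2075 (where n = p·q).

1883

m₁ = c^(d_p) mod p: c ≡ 29 (mod 31), and 29^23 mod 31 = 23.
m₂ = c^(d_q) mod q: c ≡ 31 (mod 73), and 31^17 mod 73 = 58.
h = q_inv·(m₁ − m₂) mod p = 17·(23 − 58) mod 31 = 25.
m = m₂ + h·q = 58 + 25·73 = 1883.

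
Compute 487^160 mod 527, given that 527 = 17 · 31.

222

Mod 17: 487 ≡ 11; since 16 | 160, by Fermat 11^160 ≡ 1 (mod 17).
Mod 31: 487 ≡ 22; by Fermat, exponent reduces to 160 mod 30 = 10; 22^10 ≡ 5 (mod 31).
Combine by CRT: x ≡ 1 (mod 17), x ≡ 5 (mod 31) ⇒ x ≡ 222 (mod 527).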